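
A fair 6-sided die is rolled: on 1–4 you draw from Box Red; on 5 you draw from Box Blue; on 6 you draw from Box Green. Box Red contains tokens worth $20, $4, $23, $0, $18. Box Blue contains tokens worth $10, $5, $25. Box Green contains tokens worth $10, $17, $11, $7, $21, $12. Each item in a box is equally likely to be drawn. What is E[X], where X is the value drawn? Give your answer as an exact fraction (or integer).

235/18 dollars

E[X | Box Red] = (20 + 4 + 23 + 0 + 18)/5 = 13
E[X | Box Blue] = (10 + 5 + 25)/3 = 40/3
E[X | Box Green] = (10 + 17 + 11 + 7 + 21 + 12)/6 = 13
E[X] = (2/3)·13 + (1/6)·40/3 + (1/6)·13 = 235/18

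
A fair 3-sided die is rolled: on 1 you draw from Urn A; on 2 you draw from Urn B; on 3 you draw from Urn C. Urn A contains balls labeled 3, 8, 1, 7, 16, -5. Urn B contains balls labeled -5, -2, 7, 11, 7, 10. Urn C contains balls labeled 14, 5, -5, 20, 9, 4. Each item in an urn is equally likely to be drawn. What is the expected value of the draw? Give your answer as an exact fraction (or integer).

E[X | Urn A] = (3 + 8 + 1 + 7 + 16 − 5)/6 = 5
E[X | Urn B] = (-5 − 2 + 7 + 11 + 7 + 10)/6 = 14/3
E[X | Urn C] = (14 + 5 − 5 + 20 + 9 + 4)/6 = 47/6
E[X] = (1/3)·5 + (1/3)·14/3 + (1/3)·47/6 = 35/6

35/6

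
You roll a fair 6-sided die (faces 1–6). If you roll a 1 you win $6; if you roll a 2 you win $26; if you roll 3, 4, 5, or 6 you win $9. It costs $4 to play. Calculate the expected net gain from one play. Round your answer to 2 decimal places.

$7.33

E[payout] = (1/6)·6 + (2/3)·9 + (1/6)·26 = 34/3
Expected profit = 34/3 − 4 = 22/3 ≈ $7.33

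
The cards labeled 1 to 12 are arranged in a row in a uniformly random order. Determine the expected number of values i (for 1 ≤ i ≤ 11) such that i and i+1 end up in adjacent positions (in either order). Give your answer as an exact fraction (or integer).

For each i ∈ {1,…,11}, let Xᵢ = 1 if i and i+1 are adjacent. P(Xᵢ=1) = 2·(12−1)!/12! = 2/12.
By linearity, E[ΣXᵢ] = (11)·(2/12) = 11/6.

11/6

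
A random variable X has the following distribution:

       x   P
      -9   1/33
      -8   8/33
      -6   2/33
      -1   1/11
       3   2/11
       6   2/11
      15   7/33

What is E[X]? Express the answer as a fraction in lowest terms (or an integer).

71/33

E[X] = (1/33)·(-9) + (8/33)·(-8) + (2/33)·(-6) + (1/11)·(-1) + (2/11)·3 + (2/11)·6 + (7/33)·15
     = 71/33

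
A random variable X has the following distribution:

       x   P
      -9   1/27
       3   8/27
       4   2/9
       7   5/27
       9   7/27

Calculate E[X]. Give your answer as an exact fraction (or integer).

137/27

E[X] = (1/27)·(-9) + (8/27)·3 + (2/9)·4 + (5/27)·7 + (7/27)·9
     = 137/27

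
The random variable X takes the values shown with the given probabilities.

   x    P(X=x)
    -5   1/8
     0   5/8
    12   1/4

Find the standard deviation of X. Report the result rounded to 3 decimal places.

5.787

E[X] = 19/8, E[X²] = 313/8
Var(X) = E[X²] − (E[X])² = 313/8 − 361/64 = 2143/64
SD(X) = √(2143/64) ≈ 5.787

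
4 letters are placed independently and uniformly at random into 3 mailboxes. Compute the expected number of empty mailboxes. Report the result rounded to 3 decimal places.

Let Xⱼ=1 if mailbox j is empty. P(Xⱼ=1) = ((3-1)/3)^4 = 16/81.
By linearity, E[#empty] = 3·16/81 = 16/27.
≈ 0.593

0.593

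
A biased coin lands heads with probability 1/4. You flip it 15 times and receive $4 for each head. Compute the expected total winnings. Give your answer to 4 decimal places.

E[#heads] = 15·1/4 = 15/4 (linearity over flips).
E[winnings] = 4·15/4 = 15.
≈ 15.0000

$15.0000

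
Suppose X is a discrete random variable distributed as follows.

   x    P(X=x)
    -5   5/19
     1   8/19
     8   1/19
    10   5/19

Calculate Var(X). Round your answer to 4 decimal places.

32.0277

E[X] = (5/19)·(-5) + (8/19)·1 + (1/19)·8 + (5/19)·10 = 41/19
E[X²] = (5/19)·25 + (8/19)·1 + (1/19)·64 + (5/19)·100 = 697/19
Var(X) = 697/19 − (41/19)² = 11562/361 ≈ 32.0277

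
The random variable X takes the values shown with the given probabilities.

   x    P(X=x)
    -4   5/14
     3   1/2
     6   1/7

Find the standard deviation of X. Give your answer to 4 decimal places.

E[X] = 13/14, E[X²] = 215/14
Var(X) = E[X²] − (E[X])² = 215/14 − 169/196 = 2841/196
SD(X) = √(2841/196) ≈ 3.8072

3.8072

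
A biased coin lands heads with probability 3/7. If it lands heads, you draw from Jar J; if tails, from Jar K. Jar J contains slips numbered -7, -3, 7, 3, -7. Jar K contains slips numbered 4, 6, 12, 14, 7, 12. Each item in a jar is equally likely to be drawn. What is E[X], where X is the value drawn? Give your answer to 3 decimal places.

4.638

E[X | Jar J] = (-7 − 3 + 7 + 3 − 7)/5 = -7/5
E[X | Jar K] = (4 + 6 + 12 + 14 + 7 + 12)/6 = 55/6
E[X] = (3/7)·(-7/5) + (4/7)·55/6 = 487/105 ≈ 4.638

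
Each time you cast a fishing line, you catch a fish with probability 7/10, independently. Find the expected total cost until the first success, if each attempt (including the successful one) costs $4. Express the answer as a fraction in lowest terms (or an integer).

40/7 dollars

E[#attempts] = 1/p = 10/7; E[cost] = 4·10/7 = 40/7.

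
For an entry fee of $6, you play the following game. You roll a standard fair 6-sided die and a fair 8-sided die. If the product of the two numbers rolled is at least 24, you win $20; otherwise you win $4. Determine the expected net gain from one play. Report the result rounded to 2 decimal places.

E[payout] = (35/48)·4 + (13/48)·20 = 25/3
Expected profit = 25/3 − 6 = 7/3 ≈ $2.33

$2.33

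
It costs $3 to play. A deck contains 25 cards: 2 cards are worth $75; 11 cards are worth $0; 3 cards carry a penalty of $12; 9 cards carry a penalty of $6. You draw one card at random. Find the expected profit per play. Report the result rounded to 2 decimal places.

-$0.60

E[payout] = (2/25)·75 + (11/25)·0 + (3/25)·(-12) + (9/25)·(-6) = 12/5
Expected profit = 12/5 − 3 = -3/5 ≈ -$0.60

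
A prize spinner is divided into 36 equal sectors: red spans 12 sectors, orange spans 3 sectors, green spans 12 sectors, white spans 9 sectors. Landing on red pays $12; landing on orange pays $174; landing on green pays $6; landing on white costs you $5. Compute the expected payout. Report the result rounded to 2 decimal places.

E[payout] = (12/36)·12 + (3/36)·174 + (12/36)·6 + (9/36)·(-5) = 77/4
≈ $19.25

$19.25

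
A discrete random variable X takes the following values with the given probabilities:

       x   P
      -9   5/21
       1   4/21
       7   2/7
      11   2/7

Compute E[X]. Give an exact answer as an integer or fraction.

67/21

E[X] = (5/21)·(-9) + (4/21)·1 + (2/7)·7 + (2/7)·11
     = 67/21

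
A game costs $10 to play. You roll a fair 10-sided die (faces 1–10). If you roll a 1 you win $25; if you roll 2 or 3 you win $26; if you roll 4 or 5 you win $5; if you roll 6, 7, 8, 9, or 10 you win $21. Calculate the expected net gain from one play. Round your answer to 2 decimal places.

E[payout] = (1/5)·5 + (1/2)·21 + (1/10)·25 + (1/5)·26 = 96/5
Expected profit = 96/5 − 10 = 46/5 ≈ $9.20

$9.20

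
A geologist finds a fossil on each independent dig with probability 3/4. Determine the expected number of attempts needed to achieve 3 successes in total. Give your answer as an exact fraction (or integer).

4

By linearity (sum of 3 independent geometric waits), E[trials] = 3/p = 3/(3/4) = 4.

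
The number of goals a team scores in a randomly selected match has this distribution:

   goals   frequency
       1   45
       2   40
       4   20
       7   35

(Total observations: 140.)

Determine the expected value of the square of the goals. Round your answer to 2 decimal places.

16.00

Total = 140, so P(goals=1) = 45/140, etc.
E[X²] = (9/28)·1 + (2/7)·4 + (1/7)·16 + (1/4)·49
     = 16 ≈ 16.00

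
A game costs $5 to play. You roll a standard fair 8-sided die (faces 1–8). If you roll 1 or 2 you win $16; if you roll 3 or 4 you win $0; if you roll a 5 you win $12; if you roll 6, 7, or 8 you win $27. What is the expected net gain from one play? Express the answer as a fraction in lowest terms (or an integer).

E[payout] = (1/4)·0 + (1/8)·12 + (1/4)·16 + (3/8)·27 = 125/8
Expected profit = 125/8 − 5 = 85/8

85/8 dollars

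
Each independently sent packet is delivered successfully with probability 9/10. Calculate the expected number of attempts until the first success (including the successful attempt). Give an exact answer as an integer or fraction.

10/9

For a geometric distribution, E[trials] = 1/p = 1/(9/10) = 10/9.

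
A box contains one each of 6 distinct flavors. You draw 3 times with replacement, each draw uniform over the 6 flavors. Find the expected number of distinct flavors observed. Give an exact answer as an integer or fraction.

Let Xⱼ=1 if type j appears at least once. P(Xⱼ=1) = 1 − ((6−1)/6)^3 = 91/216.
E[#distinct] = 6·91/216 = 91/36.

91/36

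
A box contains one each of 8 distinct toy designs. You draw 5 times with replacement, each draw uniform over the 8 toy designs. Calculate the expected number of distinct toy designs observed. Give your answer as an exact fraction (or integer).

Let Xⱼ=1 if type j appears at least once. P(Xⱼ=1) = 1 − ((8−1)/8)^5 = 15961/32768.
E[#distinct] = 8·15961/32768 = 15961/4096.

15961/4096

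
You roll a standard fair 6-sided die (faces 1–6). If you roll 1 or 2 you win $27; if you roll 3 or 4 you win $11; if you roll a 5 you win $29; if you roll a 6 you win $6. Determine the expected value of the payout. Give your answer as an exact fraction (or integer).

E[payout] = (1/6)·6 + (1/3)·11 + (1/3)·27 + (1/6)·29 = 37/2

37/2 dollars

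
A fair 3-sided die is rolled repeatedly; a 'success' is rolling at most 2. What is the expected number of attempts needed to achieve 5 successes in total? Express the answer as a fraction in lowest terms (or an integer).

By linearity (sum of 5 independent geometric waits), E[trials] = 5/p = 5/(2/3) = 15/2.

15/2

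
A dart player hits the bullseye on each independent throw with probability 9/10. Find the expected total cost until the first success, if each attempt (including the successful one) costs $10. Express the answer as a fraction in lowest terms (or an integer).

E[#attempts] = 1/p = 10/9; E[cost] = 10·10/9 = 100/9.

100/9 dollars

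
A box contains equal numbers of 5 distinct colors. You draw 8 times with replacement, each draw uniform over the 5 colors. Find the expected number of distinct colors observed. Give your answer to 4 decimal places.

Let Xⱼ=1 if type j appears at least once. P(Xⱼ=1) = 1 − ((5−1)/5)^8 = 325089/390625.
E[#distinct] = 5·325089/390625 = 325089/78125.
≈ 4.1611

4.1611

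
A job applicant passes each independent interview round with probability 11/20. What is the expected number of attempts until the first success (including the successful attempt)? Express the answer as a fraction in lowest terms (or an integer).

For a geometric distribution, E[trials] = 1/p = 1/(11/20) = 20/11.

20/11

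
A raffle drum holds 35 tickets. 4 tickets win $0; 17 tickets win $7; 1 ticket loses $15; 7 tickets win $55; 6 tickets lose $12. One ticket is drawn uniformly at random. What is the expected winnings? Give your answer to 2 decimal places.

E[payout] = (4/35)·0 + (17/35)·7 + (1/35)·(-15) + (7/35)·55 + (6/35)·(-12) = 417/35
≈ $11.91

$11.91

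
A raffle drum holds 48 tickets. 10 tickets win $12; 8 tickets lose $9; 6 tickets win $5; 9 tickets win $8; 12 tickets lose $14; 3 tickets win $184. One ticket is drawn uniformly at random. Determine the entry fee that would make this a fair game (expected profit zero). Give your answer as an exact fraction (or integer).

E[payout] = (10/48)·12 + (8/48)·(-9) + (6/48)·5 + (9/48)·8 + (12/48)·(-14) + (3/48)·184 = 89/8
Fair fee = E[payout] = 89/8

89/8 dollars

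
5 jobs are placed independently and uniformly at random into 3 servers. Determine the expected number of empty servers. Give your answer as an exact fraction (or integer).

32/81

Let Xⱼ=1 if server j is empty. P(Xⱼ=1) = ((3-1)/3)^5 = 32/243.
By linearity, E[#empty] = 3·32/243 = 32/81.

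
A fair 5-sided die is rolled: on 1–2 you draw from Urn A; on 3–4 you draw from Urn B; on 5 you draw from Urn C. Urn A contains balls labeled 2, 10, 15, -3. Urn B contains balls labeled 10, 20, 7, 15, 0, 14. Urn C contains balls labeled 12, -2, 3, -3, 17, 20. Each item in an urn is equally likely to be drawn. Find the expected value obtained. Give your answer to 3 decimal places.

E[X | Urn A] = (2 + 10 + 15 − 3)/4 = 6
E[X | Urn B] = (10 + 20 + 7 + 15 + 0 + 14)/6 = 11
E[X | Urn C] = (12 − 2 + 3 − 3 + 17 + 20)/6 = 47/6
E[X] = (2/5)·6 + (2/5)·11 + (1/5)·47/6 = 251/30 ≈ 8.367

8.367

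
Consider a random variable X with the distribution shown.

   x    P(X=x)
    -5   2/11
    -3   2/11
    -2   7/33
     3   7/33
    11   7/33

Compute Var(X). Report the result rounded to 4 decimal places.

33.4160

E[X] = (2/11)·(-5) + (2/11)·(-3) + (7/33)·(-2) + (7/33)·3 + (7/33)·11 = 12/11
E[X²] = (2/11)·25 + (2/11)·9 + (7/33)·4 + (7/33)·9 + (7/33)·121 = 1142/33
Var(X) = 1142/33 − (12/11)² = 12130/363 ≈ 33.4160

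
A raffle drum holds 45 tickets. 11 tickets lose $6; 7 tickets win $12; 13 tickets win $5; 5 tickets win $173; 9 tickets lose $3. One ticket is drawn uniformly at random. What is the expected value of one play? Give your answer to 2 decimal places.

E[payout] = (11/45)·(-6) + (7/45)·12 + (13/45)·5 + (5/45)·173 + (9/45)·(-3) = 307/15
≈ $20.47

$20.47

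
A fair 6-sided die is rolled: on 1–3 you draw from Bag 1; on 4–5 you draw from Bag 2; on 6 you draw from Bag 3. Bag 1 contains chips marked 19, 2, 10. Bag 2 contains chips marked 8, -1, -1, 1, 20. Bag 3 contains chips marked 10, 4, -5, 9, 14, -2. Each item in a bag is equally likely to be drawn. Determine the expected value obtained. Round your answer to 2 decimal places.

E[X | Bag 1] = (19 + 2 + 10)/3 = 31/3
E[X | Bag 2] = (8 − 1 − 1 + 1 + 20)/5 = 27/5
E[X | Bag 3] = (10 + 4 − 5 + 9 + 14 − 2)/6 = 5
E[X] = (1/2)·31/3 + (1/3)·27/5 + (1/6)·5 = 39/5 ≈ 7.80

7.80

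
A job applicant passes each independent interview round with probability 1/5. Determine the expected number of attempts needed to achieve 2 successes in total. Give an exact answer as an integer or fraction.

10

By linearity (sum of 2 independent geometric waits), E[trials] = 2/p = 2/(1/5) = 10.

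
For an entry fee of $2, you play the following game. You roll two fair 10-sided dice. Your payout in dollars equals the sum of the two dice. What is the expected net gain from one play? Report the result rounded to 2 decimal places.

$9.00

Distribution of the sum of the two dice: 2 w.p. 1/100, 3 w.p. 1/50, 4 w.p. 3/100, 5 w.p. 1/25, 6 w.p. 1/20, 7 w.p. 3/50, …
E[payout] = (1/100)·2 + (1/50)·3 + (3/100)·4 + (1/25)·5 + (1/20)·6 + (3/50)·7 + (7/100)·8 + (2/25)·9 + (9/100)·10 + (1/10)·11 + (9/100)·12 + (2/25)·13 + (7/100)·14 + (3/50)·15 + (1/20)·16 + (1/25)·17 + (3/100)·18 + (1/50)·19 + (1/100)·20 = 11
Expected profit = 11 − 2 = 9 ≈ $9.00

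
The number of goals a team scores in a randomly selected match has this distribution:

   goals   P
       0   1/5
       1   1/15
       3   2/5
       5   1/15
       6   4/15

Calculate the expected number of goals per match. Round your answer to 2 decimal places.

E[X] = (1/5)·0 + (1/15)·1 + (2/5)·3 + (1/15)·5 + (4/15)·6
     = 16/5 ≈ 3.20

3.20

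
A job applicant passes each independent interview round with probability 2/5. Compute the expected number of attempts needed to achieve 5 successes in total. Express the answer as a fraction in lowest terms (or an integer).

25/2

By linearity (sum of 5 independent geometric waits), E[trials] = 5/p = 5/(2/5) = 25/2.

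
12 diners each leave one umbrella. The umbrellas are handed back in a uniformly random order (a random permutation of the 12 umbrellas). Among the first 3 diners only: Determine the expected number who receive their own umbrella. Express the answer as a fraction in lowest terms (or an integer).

1/4

Let Xᵢ = 1 if person i gets their own umbrella. For each i, P(Xᵢ=1) = 1/12.
By linearity of expectation, E[X₁+…+X_3] = 3·(1/12) = 1/4.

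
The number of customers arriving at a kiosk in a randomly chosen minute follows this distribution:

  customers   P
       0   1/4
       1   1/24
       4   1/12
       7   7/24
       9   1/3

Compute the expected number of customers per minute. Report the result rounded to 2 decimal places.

E[X] = (1/4)·0 + (1/24)·1 + (1/12)·4 + (7/24)·7 + (1/3)·9
     = 65/12 ≈ 5.42

5.42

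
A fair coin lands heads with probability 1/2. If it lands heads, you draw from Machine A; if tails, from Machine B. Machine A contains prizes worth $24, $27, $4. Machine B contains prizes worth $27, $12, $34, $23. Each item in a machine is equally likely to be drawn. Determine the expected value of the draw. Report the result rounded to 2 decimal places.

$21.17

E[X | Machine A] = (24 + 27 + 4)/3 = 55/3
E[X | Machine B] = (27 + 12 + 34 + 23)/4 = 24
E[X] = (1/2)·55/3 + (1/2)·24 = 127/6 ≈ 21.17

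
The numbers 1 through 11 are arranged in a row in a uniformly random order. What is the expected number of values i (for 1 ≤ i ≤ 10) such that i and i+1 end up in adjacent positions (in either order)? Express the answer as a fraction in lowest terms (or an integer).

20/11

For each i ∈ {1,…,10}, let Xᵢ = 1 if i and i+1 are adjacent. P(Xᵢ=1) = 2·(11−1)!/11! = 2/11.
By linearity, E[ΣXᵢ] = (10)·(2/11) = 20/11.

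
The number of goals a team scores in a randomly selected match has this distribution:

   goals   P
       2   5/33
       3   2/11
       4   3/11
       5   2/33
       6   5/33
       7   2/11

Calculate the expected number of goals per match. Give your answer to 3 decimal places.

E[X] = (5/33)·2 + (2/11)·3 + (3/11)·4 + (2/33)·5 + (5/33)·6 + (2/11)·7
     = 146/33 ≈ 4.424

4.424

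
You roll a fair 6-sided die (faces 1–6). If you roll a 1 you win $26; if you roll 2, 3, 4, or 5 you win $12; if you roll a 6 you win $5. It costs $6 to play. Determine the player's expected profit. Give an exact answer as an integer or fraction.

43/6 dollars

E[payout] = (1/6)·5 + (2/3)·12 + (1/6)·26 = 79/6
Expected profit = 79/6 − 6 = 43/6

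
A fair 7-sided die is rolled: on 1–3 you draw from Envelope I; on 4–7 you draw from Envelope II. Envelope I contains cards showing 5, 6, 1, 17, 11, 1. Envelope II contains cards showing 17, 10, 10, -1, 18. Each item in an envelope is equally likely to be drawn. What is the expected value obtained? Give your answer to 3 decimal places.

9.100

E[X | Envelope I] = (5 + 6 + 1 + 17 + 11 + 1)/6 = 41/6
E[X | Envelope II] = (17 + 10 + 10 − 1 + 18)/5 = 54/5
E[X] = (3/7)·41/6 + (4/7)·54/5 = 91/10 ≈ 9.100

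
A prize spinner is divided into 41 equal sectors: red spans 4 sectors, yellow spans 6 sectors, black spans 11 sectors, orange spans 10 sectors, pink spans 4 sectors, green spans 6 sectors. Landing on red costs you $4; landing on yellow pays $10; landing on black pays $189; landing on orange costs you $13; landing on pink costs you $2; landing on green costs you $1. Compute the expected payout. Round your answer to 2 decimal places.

E[payout] = (4/41)·(-4) + (6/41)·10 + (11/41)·189 + (10/41)·(-13) + (4/41)·(-2) + (6/41)·(-1) = 1979/41
≈ $48.27

$48.27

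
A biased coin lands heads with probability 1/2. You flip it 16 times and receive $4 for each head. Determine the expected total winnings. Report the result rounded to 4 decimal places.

E[#heads] = 16·1/2 = 8 (linearity over flips).
E[winnings] = 4·8 = 32.
≈ 32.0000

$32.0000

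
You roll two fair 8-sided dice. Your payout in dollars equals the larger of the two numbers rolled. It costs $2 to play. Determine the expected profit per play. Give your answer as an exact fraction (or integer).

61/16 dollars

Distribution of the larger of the two numbers rolled: 1 w.p. 1/64, 2 w.p. 3/64, 3 w.p. 5/64, 4 w.p. 7/64, 5 w.p. 9/64, 6 w.p. 11/64, …
E[payout] = (1/64)·1 + (3/64)·2 + (5/64)·3 + (7/64)·4 + (9/64)·5 + (11/64)·6 + (13/64)·7 + (15/64)·8 = 93/16
Expected profit = 93/16 − 2 = 61/16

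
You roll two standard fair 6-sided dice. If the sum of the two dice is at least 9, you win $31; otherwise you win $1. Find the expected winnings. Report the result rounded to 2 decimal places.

E[payout] = (13/18)·1 + (5/18)·31 = 28/3
≈ $9.33

$9.33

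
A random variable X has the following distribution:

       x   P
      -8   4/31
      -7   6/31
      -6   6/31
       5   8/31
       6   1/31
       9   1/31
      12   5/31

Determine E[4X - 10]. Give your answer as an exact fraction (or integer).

-290/31

E[4x-10] = (4/31)·(-42) + (6/31)·(-38) + (6/31)·(-34) + (8/31)·10 + (1/31)·14 + (1/31)·26 + (5/31)·38
     = -290/31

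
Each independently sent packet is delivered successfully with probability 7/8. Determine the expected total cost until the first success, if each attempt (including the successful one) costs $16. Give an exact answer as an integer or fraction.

128/7 dollars

E[#attempts] = 1/p = 8/7; E[cost] = 16·8/7 = 128/7.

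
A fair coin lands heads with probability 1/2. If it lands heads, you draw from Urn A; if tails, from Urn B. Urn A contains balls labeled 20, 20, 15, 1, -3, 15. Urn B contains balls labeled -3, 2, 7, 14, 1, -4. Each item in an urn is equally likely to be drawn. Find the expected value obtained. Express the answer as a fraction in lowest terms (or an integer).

E[X | Urn A] = (20 + 20 + 15 + 1 − 3 + 15)/6 = 34/3
E[X | Urn B] = (-3 + 2 + 7 + 14 + 1 − 4)/6 = 17/6
E[X] = (1/2)·34/3 + (1/2)·17/6 = 85/12

85/12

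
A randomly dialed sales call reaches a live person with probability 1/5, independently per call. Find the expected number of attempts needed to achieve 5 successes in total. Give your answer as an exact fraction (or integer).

By linearity (sum of 5 independent geometric waits), E[trials] = 5/p = 5/(1/5) = 25.

25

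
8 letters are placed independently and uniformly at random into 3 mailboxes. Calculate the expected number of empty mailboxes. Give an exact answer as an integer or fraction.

256/2187

Let Xⱼ=1 if mailbox j is empty. P(Xⱼ=1) = ((3-1)/3)^8 = 256/6561.
By linearity, E[#empty] = 3·256/6561 = 256/2187.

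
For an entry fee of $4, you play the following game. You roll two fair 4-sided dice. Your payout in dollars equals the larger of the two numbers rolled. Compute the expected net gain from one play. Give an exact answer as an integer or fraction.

-7/8 dollars

Distribution of the larger of the two numbers rolled: 1 w.p. 1/16, 2 w.p. 3/16, 3 w.p. 5/16, 4 w.p. 7/16
E[payout] = (1/16)·1 + (3/16)·2 + (5/16)·3 + (7/16)·4 = 25/8
Expected profit = 25/8 − 4 = -7/8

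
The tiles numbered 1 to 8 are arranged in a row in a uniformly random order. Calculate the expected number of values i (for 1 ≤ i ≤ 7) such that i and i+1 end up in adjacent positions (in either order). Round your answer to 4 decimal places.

For each i ∈ {1,…,7}, let Xᵢ = 1 if i and i+1 are adjacent. P(Xᵢ=1) = 2·(8−1)!/8! = 2/8.
By linearity, E[ΣXᵢ] = (7)·(2/8) = 7/4.
≈ 1.7500

1.7500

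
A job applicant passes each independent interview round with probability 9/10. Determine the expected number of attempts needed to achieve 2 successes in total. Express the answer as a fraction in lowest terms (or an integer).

By linearity (sum of 2 independent geometric waits), E[trials] = 2/p = 2/(9/10) = 20/9.

20/9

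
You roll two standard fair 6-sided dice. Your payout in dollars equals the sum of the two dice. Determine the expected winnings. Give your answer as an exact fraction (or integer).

Distribution of the sum of the two dice: 2 w.p. 1/36, 3 w.p. 1/18, 4 w.p. 1/12, 5 w.p. 1/9, 6 w.p. 5/36, 7 w.p. 1/6, …
E[payout] = (1/36)·2 + (1/18)·3 + (1/12)·4 + (1/9)·5 + (5/36)·6 + (1/6)·7 + (5/36)·8 + (1/9)·9 + (1/12)·10 + (1/18)·11 + (1/36)·12 = 7

$7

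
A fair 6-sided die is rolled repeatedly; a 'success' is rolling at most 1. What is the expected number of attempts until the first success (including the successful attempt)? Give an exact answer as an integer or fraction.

For a geometric distribution, E[trials] = 1/p = 1/(1/6) = 6.

6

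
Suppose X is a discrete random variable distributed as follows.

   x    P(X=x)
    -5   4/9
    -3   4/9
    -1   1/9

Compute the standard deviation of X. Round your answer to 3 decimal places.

E[X] = -11/3, E[X²] = 137/9
Var(X) = E[X²] − (E[X])² = 137/9 − 121/9 = 16/9
SD(X) = √(16/9) ≈ 1.333

1.333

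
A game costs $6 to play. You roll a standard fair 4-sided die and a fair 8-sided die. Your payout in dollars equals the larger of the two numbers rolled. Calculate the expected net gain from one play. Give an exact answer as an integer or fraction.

Distribution of the larger of the two numbers rolled: 1 w.p. 1/32, 2 w.p. 3/32, 3 w.p. 5/32, 4 w.p. 7/32, 5 w.p. 1/8, 6 w.p. 1/8, …
E[payout] = (1/32)·1 + (3/32)·2 + (5/32)·3 + (7/32)·4 + (1/8)·5 + (1/8)·6 + (1/8)·7 + (1/8)·8 = 77/16
Expected profit = 77/16 − 6 = -19/16

-19/16 dollars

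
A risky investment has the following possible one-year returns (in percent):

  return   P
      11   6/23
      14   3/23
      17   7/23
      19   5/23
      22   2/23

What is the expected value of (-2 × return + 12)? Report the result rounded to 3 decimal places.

E[-2x+12] = (6/23)·(-10) + (3/23)·(-16) + (7/23)·(-22) + (5/23)·(-26) + (2/23)·(-32)
     = -456/23 ≈ -19.826

-19.826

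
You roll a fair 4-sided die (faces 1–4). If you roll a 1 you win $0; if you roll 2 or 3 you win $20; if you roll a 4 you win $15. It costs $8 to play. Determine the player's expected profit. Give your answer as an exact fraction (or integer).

23/4 dollars

E[payout] = (1/4)·0 + (1/4)·15 + (1/2)·20 = 55/4
Expected profit = 55/4 − 8 = 23/4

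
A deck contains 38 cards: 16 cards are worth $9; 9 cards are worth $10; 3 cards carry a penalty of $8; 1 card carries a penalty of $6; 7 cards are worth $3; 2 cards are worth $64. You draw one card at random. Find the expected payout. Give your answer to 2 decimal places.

E[payout] = (16/38)·9 + (9/38)·10 + (3/38)·(-8) + (1/38)·(-6) + (7/38)·3 + (2/38)·64 = 353/38
≈ $9.29

$9.29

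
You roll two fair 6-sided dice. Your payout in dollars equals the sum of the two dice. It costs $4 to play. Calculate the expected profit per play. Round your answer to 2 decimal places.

Distribution of the sum of the two dice: 2 w.p. 1/36, 3 w.p. 1/18, 4 w.p. 1/12, 5 w.p. 1/9, 6 w.p. 5/36, 7 w.p. 1/6, …
E[payout] = (1/36)·2 + (1/18)·3 + (1/12)·4 + (1/9)·5 + (5/36)·6 + (1/6)·7 + (5/36)·8 + (1/9)·9 + (1/12)·10 + (1/18)·11 + (1/36)·12 = 7
Expected profit = 7 − 4 = 3 ≈ $3.00

$3.00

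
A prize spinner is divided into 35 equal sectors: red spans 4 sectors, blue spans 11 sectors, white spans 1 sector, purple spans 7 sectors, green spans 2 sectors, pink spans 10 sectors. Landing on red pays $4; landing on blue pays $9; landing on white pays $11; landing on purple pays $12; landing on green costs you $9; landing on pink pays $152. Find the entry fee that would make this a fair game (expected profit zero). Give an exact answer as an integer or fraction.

E[payout] = (4/35)·4 + (11/35)·9 + (1/35)·11 + (7/35)·12 + (2/35)·(-9) + (10/35)·152 = 1712/35
Fair fee = E[payout] = 1712/35

1712/35 dollars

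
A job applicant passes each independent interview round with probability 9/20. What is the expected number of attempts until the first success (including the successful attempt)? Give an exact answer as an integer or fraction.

For a geometric distribution, E[trials] = 1/p = 1/(9/20) = 20/9.

20/9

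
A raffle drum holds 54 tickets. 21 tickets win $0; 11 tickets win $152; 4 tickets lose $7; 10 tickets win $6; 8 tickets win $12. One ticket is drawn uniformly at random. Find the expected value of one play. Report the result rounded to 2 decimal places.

E[payout] = (21/54)·0 + (11/54)·152 + (4/54)·(-7) + (10/54)·6 + (8/54)·12 = 100/3
≈ $33.33

$33.33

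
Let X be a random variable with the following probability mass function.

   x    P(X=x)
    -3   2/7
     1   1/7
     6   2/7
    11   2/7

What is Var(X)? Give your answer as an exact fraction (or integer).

E[X] = (2/7)·(-3) + (1/7)·1 + (2/7)·6 + (2/7)·11 = 29/7
E[X²] = (2/7)·9 + (1/7)·1 + (2/7)·36 + (2/7)·121 = 333/7
Var(X) = 333/7 − (29/7)² = 1490/49

1490/49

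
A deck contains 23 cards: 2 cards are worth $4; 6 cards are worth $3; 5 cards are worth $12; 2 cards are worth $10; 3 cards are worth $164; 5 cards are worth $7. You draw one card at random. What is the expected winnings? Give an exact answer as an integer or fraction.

E[payout] = (2/23)·4 + (6/23)·3 + (5/23)·12 + (2/23)·10 + (3/23)·164 + (5/23)·7 = 633/23

633/23 dollars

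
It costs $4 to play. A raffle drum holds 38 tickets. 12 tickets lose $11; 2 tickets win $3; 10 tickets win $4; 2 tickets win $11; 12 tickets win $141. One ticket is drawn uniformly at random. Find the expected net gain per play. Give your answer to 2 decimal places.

E[payout] = (12/38)·(-11) + (2/38)·3 + (10/38)·4 + (2/38)·11 + (12/38)·141 = 814/19
Expected profit = 814/19 − 4 = 738/19 ≈ $38.84

$38.84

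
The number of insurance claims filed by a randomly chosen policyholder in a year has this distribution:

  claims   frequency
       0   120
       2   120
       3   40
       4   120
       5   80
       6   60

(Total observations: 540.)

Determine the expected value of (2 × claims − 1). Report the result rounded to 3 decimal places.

Total = 540, so P(claims=0) = 120/540, etc.
E[2x-1] = (2/9)·(-1) + (2/9)·3 + (2/27)·5 + (2/9)·7 + (4/27)·9 + (1/9)·11
     = 133/27 ≈ 4.926

4.926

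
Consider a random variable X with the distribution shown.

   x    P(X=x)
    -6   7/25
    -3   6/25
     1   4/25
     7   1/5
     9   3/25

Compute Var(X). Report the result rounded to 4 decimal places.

E[X] = (7/25)·(-6) + (6/25)·(-3) + (4/25)·1 + (1/5)·7 + (3/25)·9 = 6/25
E[X²] = (7/25)·36 + (6/25)·9 + (4/25)·1 + (1/5)·49 + (3/25)·81 = 798/25
Var(X) = 798/25 − (6/25)² = 19914/625 ≈ 31.8624

31.8624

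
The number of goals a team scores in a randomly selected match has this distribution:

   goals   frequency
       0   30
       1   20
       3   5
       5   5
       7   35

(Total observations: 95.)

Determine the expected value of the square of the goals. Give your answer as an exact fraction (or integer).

Total = 95, so P(goals=0) = 30/95, etc.
E[X²] = (6/19)·0 + (4/19)·1 + (1/19)·9 + (1/19)·25 + (7/19)·49
     = 381/19

381/19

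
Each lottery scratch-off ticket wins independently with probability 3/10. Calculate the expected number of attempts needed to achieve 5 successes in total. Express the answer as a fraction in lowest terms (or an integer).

By linearity (sum of 5 independent geometric waits), E[trials] = 5/p = 5/(3/10) = 50/3.

50/3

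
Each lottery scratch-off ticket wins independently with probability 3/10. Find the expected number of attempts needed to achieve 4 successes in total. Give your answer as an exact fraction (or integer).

40/3

By linearity (sum of 4 independent geometric waits), E[trials] = 4/p = 4/(3/10) = 40/3.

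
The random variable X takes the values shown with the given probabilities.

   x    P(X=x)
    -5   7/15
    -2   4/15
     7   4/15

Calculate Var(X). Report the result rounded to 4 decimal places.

24.8000

E[X] = (7/15)·(-5) + (4/15)·(-2) + (4/15)·7 = -1
E[X²] = (7/15)·25 + (4/15)·4 + (4/15)·49 = 129/5
Var(X) = 129/5 − (-1)² = 124/5 ≈ 24.8000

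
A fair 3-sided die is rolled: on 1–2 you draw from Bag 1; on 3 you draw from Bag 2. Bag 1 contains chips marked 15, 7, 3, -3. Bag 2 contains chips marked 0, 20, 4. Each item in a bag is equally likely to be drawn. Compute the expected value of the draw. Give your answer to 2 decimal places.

E[X | Bag 1] = (15 + 7 + 3 − 3)/4 = 11/2
E[X | Bag 2] = (0 + 20 + 4)/3 = 8
E[X] = (2/3)·11/2 + (1/3)·8 = 19/3 ≈ 6.33

6.33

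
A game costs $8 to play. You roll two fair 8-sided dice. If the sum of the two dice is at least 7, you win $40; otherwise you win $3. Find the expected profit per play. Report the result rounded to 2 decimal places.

E[payout] = (15/64)·3 + (49/64)·40 = 2005/64
Expected profit = 2005/64 − 8 = 1493/64 ≈ $23.33

$23.33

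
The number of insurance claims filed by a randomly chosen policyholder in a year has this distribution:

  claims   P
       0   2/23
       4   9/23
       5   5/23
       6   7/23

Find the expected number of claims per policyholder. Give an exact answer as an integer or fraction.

E[X] = (2/23)·0 + (9/23)·4 + (5/23)·5 + (7/23)·6
     = 103/23

103/23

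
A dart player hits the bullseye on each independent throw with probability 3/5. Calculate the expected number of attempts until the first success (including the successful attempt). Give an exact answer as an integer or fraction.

For a geometric distribution, E[trials] = 1/p = 1/(3/5) = 5/3.

5/3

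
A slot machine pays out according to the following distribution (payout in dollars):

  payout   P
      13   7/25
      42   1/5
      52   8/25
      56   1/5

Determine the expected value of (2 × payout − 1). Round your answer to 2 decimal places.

78.76

E[2x-1] = (7/25)·25 + (1/5)·83 + (8/25)·103 + (1/5)·111
     = 1969/25 ≈ 78.76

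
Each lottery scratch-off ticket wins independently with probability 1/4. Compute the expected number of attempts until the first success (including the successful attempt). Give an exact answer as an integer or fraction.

4

For a geometric distribution, E[trials] = 1/p = 1/(1/4) = 4.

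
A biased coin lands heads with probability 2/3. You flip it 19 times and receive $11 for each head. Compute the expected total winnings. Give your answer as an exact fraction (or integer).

E[#heads] = 19·2/3 = 38/3 (linearity over flips).
E[winnings] = 11·38/3 = 418/3.

418/3 dollars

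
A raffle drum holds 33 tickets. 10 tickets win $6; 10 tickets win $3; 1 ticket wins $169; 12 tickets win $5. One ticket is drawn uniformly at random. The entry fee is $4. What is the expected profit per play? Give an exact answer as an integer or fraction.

E[payout] = (10/33)·6 + (10/33)·3 + (1/33)·169 + (12/33)·5 = 29/3
Expected profit = 29/3 − 4 = 17/3

17/3 dollars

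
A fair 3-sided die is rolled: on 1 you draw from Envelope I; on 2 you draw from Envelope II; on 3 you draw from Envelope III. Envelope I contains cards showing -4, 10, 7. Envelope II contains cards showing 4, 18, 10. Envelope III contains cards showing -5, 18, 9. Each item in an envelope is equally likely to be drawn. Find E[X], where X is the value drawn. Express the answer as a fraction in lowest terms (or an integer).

67/9

E[X | Envelope I] = (-4 + 10 + 7)/3 = 13/3
E[X | Envelope II] = (4 + 18 + 10)/3 = 32/3
E[X | Envelope III] = (-5 + 18 + 9)/3 = 22/3
E[X] = (1/3)·13/3 + (1/3)·32/3 + (1/3)·22/3 = 67/9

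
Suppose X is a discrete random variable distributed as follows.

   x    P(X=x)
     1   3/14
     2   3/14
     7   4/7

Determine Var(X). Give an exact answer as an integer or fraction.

E[X] = (3/14)·1 + (3/14)·2 + (4/7)·7 = 65/14
E[X²] = (3/14)·1 + (3/14)·4 + (4/7)·49 = 407/14
Var(X) = 407/14 − (65/14)² = 1473/196

1473/196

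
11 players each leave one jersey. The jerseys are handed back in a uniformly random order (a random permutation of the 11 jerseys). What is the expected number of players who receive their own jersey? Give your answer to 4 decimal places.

Let Xᵢ = 1 if person i gets their own jersey. For each i, P(Xᵢ=1) = 1/11.
By linearity of expectation, E[X₁+…+X_11] = 11·(1/11) = 1.
≈ 1.0000

1.0000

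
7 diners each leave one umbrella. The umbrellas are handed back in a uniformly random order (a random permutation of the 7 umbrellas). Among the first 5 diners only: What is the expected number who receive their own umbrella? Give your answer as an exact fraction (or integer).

Let Xᵢ = 1 if person i gets their own umbrella. For each i, P(Xᵢ=1) = 1/7.
By linearity of expectation, E[X₁+…+X_5] = 5·(1/7) = 5/7.

5/7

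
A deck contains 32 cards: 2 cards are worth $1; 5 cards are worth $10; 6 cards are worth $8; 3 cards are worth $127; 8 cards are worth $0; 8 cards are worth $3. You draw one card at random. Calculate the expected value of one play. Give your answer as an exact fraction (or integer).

E[payout] = (2/32)·1 + (5/32)·10 + (6/32)·8 + (3/32)·127 + (8/32)·0 + (8/32)·3 = 505/32

505/32 dollars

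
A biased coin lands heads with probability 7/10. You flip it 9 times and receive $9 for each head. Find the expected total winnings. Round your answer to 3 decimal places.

E[#heads] = 9·7/10 = 63/10 (linearity over flips).
E[winnings] = 9·63/10 = 567/10.
≈ 56.700

$56.700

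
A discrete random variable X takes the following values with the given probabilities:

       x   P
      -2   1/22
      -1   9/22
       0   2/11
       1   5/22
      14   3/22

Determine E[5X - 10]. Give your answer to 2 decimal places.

-1.82

E[5x-10] = (1/22)·(-20) + (9/22)·(-15) + (2/11)·(-10) + (5/22)·(-5) + (3/22)·60
     = -20/11 ≈ -1.82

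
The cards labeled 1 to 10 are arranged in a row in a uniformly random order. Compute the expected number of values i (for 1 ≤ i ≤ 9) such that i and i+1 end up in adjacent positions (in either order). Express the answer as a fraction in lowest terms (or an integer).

For each i ∈ {1,…,9}, let Xᵢ = 1 if i and i+1 are adjacent. P(Xᵢ=1) = 2·(10−1)!/10! = 2/10.
By linearity, E[ΣXᵢ] = (9)·(2/10) = 9/5.

9/5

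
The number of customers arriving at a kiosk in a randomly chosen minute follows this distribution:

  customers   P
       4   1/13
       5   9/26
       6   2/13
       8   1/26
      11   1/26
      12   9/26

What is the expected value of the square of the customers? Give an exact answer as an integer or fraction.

E[X²] = (1/13)·16 + (9/26)·25 + (2/13)·36 + (1/26)·64 + (1/26)·121 + (9/26)·144
     = 941/13

941/13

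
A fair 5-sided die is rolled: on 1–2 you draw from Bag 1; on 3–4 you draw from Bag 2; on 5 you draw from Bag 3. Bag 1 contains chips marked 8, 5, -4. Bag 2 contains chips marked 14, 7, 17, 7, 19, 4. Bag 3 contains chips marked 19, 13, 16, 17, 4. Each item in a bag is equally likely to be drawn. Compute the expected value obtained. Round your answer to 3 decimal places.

E[X | Bag 1] = (8 + 5 − 4)/3 = 3
E[X | Bag 2] = (14 + 7 + 17 + 7 + 19 + 4)/6 = 34/3
E[X | Bag 3] = (19 + 13 + 16 + 17 + 4)/5 = 69/5
E[X] = (2/5)·3 + (2/5)·34/3 + (1/5)·69/5 = 637/75 ≈ 8.493

8.493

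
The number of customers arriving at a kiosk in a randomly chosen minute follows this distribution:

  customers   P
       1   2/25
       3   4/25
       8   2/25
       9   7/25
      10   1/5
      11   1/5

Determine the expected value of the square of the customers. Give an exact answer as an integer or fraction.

1838/25

E[X²] = (2/25)·1 + (4/25)·9 + (2/25)·64 + (7/25)·81 + (1/5)·100 + (1/5)·121
     = 1838/25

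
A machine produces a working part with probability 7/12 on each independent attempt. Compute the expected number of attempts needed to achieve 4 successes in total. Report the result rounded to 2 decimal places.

6.86

By linearity (sum of 4 independent geometric waits), E[trials] = 4/p = 4/(7/12) = 48/7.
≈ 6.86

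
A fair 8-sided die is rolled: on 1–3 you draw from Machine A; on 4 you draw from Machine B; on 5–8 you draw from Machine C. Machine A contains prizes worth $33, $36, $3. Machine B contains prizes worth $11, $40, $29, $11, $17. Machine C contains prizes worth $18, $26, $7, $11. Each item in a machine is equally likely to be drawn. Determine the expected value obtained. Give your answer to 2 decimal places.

E[X | Machine A] = (33 + 36 + 3)/3 = 24
E[X | Machine B] = (11 + 40 + 29 + 11 + 17)/5 = 108/5
E[X | Machine C] = (18 + 26 + 7 + 11)/4 = 31/2
E[X] = (3/8)·24 + (1/8)·108/5 + (1/2)·31/2 = 389/20 ≈ 19.45

$19.45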